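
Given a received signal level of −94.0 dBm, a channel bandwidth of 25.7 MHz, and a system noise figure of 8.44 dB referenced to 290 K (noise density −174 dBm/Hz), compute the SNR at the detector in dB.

−2.5 dB

Noise floor: N = −174 + 10 log₁₀(B) + NF
10 log₁₀(2.57×10⁷) = 74.1 dB
N = −174 + 74.1 + 8.44 = −91.46 dBm
SNR = P_sig − N = −94.0 − (−91.46) = −2.54 dB → −2.5 dB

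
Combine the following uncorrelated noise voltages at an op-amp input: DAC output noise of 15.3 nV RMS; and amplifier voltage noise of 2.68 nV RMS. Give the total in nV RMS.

15.5 nV

Uncorrelated sources add in power (mean-square): V_tot = √(ΣV_i²)
V_tot = √[(1.53×10⁻⁸)² + (2.68×10⁻⁹)²] = 1.55×10⁻⁸ V = 15.5 nV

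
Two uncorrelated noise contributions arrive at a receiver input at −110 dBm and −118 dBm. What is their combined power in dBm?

Convert to linear, add, convert back:
P₁ = 1.00×10⁻¹⁴ W, P₂ = 1.58×10⁻¹⁵ W
P_tot = 1.16×10⁻¹⁴ W → 10 log₁₀(P_tot / 10⁻³) = −109.4 dBm

−109.4 dBm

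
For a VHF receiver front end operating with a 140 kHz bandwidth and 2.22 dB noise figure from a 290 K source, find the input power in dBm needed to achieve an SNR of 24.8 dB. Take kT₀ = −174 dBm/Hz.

−95.5 dBm

Sensitivity = −174 + 10 log₁₀(B) + NF + SNR_min
= −174 + 51.46 + 2.22 + 24.8
= −95.52 dBm → −95.5 dBm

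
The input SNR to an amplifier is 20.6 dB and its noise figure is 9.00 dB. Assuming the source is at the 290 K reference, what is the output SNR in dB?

By definition F = SNR_in/SNR_out, so in dB: SNR_out = SNR_in − NF
SNR_out = 20.6 − 9.00 = 11.60 dB

11.60 dB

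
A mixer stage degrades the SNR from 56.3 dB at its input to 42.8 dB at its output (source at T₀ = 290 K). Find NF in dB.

NF (dB) = SNR_in(dB) − SNR_out(dB) when the source is at T₀
NF = 56.3 − 42.8 = 13.5 dB

13.5 dB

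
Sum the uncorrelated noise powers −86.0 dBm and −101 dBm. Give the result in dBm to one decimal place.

−85.9 dBm

Convert to linear, add, convert back:
P₁ = 2.51×10⁻¹² W, P₂ = 7.94×10⁻¹⁴ W
P_tot = 2.59×10⁻¹² W → 10 log₁₀(P_tot / 10⁻³) = −85.9 dBm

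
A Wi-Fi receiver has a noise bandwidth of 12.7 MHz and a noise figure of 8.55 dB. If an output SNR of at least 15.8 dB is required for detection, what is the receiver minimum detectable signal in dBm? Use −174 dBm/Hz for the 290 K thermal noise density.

−78.6 dBm

Sensitivity = −174 + 10 log₁₀(B) + NF + SNR_min
= −174 + 71.04 + 8.55 + 15.8
= −78.61 dBm → −78.6 dBm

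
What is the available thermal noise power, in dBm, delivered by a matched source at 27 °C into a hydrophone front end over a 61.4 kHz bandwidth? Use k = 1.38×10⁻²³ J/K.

−125.9 dBm

T = 27 °C + 273.15 = 300.15 K
P_n = kTB = 1.38×10⁻²³ × 300.15 × 6.14×10⁴ = 2.54×10⁻¹⁶ W
In dBm: 10 log₁₀(2.54×10⁻¹⁶ / 10⁻³) = −125.9 dBm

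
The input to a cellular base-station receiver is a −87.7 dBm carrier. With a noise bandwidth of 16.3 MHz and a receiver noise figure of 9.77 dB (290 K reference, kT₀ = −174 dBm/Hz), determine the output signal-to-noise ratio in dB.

4.4 dB

Noise floor: N = −174 + 10 log₁₀(B) + NF
10 log₁₀(1.63×10⁷) = 72.12 dB
N = −174 + 72.12 + 9.77 = −92.11 dBm
SNR = P_sig − N = −87.7 − (−92.11) = 4.41 dB → 4.4 dB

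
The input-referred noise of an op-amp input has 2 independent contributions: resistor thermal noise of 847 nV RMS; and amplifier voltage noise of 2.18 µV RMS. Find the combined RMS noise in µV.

Uncorrelated sources add in power (mean-square): V_tot = √(ΣV_i²)
V_tot = √[(8.47×10⁻⁷)² + (2.18×10⁻⁶)²] = 2.34×10⁻⁶ V = 2.34 µV

2.34 µV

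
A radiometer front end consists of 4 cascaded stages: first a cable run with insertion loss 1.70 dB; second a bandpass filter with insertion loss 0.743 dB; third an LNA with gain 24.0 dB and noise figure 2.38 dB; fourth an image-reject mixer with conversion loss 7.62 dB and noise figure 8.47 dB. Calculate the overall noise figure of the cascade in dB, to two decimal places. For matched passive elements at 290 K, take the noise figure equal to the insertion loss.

Convert to linear (a loss of L dB is a gain of −L dB): F_i = 10^(NF_i/10), G_i = 10^(G_i,dB/10)
  Stage 1: F_1 = 10^(1.70/10) = 1.479, G_1 = 10^(−1.70/10) = 0.6761
  Stage 2: F_2 = 10^(0.743/10) = 1.187, G_2 = 10^(−0.743/10) = 0.8428
  Stage 3: F_3 = 10^(2.38/10) = 1.730, G_3 = 10^(24.0/10) = 251.2
  Stage 4: F_4 = 10^(8.47/10) = 7.031, G_4 = 10^(−7.62/10) = 0.1730
Friis cascade:
  F = 1.479 + (1.187 − 1)/0.6761 + (1.730 − 1)/0.5698 + (7.031 − 1)/143.1 = 3.078
NF = 10 log₁₀(3.078) = 4.88 dB

4.88 dB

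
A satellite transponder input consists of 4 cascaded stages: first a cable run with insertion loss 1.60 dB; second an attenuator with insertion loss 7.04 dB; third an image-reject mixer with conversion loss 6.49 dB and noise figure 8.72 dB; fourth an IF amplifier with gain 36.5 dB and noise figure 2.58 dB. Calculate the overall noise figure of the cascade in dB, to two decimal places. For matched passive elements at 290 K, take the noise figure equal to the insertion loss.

19.08 dB

Convert to linear (a loss of L dB is a gain of −L dB): F_i = 10^(NF_i/10), G_i = 10^(G_i,dB/10)
  Stage 1: F_1 = 10^(1.60/10) = 1.445, G_1 = 10^(−1.60/10) = 0.6918
  Stage 2: F_2 = 10^(7.04/10) = 5.058, G_2 = 10^(−7.04/10) = 0.1977
  Stage 3: F_3 = 10^(8.72/10) = 7.447, G_3 = 10^(−6.49/10) = 0.2244
  Stage 4: F_4 = 10^(2.58/10) = 1.811, G_4 = 10^(36.5/10) = 4467
Friis cascade:
  F = 1.445 + (5.058 − 1)/0.6918 + (7.447 − 1)/0.1368 + (1.811 − 1)/0.03069 = 80.89
NF = 10 log₁₀(80.89) = 19.08 dB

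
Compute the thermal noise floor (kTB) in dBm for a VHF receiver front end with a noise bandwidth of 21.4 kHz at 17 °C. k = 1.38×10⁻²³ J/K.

T = 17 °C + 273.15 = 290.15 K
P_n = kTB = 1.38×10⁻²³ × 290.15 × 2.14×10⁴ = 8.57×10⁻¹⁷ W
In dBm: 10 log₁₀(8.57×10⁻¹⁷ / 10⁻³) = −130.7 dBm

−130.7 dBm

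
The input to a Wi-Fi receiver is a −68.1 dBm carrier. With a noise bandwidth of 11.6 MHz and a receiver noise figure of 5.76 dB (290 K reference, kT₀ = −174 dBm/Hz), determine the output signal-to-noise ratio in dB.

Noise floor: N = −174 + 10 log₁₀(B) + NF
10 log₁₀(1.16×10⁷) = 70.64 dB
N = −174 + 70.64 + 5.76 = −97.60 dBm
SNR = P_sig − N = −68.1 − (−97.60) = 29.50 dB → 29.5 dB

29.5 dB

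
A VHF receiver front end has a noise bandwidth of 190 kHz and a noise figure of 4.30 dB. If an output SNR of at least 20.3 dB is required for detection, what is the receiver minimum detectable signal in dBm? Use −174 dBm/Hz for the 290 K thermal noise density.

−96.6 dBm

Sensitivity = −174 + 10 log₁₀(B) + NF + SNR_min
= −174 + 52.79 + 4.30 + 20.3
= −96.61 dBm → −96.6 dBm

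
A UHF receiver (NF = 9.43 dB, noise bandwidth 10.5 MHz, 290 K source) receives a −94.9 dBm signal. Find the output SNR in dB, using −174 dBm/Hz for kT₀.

−0.5 dB

Noise floor: N = −174 + 10 log₁₀(B) + NF
10 log₁₀(1.05×10⁷) = 70.21 dB
N = −174 + 70.21 + 9.43 = −94.36 dBm
SNR = P_sig − N = −94.9 − (−94.36) = −0.54 dB → −0.5 dB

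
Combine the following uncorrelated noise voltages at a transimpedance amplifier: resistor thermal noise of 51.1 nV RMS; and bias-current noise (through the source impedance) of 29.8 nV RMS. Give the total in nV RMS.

59.2 nV

Uncorrelated sources add in power (mean-square): V_tot = √(ΣV_i²)
V_tot = √[(5.11×10⁻⁸)² + (2.98×10⁻⁸)²] = 5.92×10⁻⁸ V = 59.2 nV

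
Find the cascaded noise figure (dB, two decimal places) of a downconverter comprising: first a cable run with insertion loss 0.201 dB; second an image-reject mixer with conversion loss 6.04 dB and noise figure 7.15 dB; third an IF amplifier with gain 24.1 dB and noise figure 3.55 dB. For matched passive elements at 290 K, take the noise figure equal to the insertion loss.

10.32 dB

Convert to linear (a loss of L dB is a gain of −L dB): F_i = 10^(NF_i/10), G_i = 10^(G_i,dB/10)
  Stage 1: F_1 = 10^(0.201/10) = 1.047, G_1 = 10^(−0.201/10) = 0.9548
  Stage 2: F_2 = 10^(7.15/10) = 5.188, G_2 = 10^(−6.04/10) = 0.2489
  Stage 3: F_3 = 10^(3.55/10) = 2.265, G_3 = 10^(24.1/10) = 257.0
Friis cascade:
  F = 1.047 + (5.188 − 1)/0.9548 + (2.265 − 1)/0.2376 = 10.76
NF = 10 log₁₀(10.76) = 10.32 dB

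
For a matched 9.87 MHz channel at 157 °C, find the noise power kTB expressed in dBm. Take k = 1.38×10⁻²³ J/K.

−102.3 dBm

T = 157 °C + 273.15 = 430.15 K
P_n = kTB = 1.38×10⁻²³ × 430.15 × 9.87×10⁶ = 5.86×10⁻¹⁴ W
In dBm: 10 log₁₀(5.86×10⁻¹⁴ / 10⁻³) = −102.3 dBm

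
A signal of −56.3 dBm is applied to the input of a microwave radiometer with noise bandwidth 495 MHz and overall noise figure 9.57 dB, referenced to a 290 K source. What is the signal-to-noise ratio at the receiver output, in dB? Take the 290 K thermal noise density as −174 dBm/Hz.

21.2 dB

Noise floor: N = −174 + 10 log₁₀(B) + NF
10 log₁₀(4.95×10⁸) = 86.95 dB
N = −174 + 86.95 + 9.57 = −77.48 dBm
SNR = P_sig − N = −56.3 − (−77.48) = 21.18 dB → 21.2 dB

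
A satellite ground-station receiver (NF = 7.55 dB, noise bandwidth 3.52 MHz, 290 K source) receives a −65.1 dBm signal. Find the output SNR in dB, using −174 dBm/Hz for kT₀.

35.9 dB

Noise floor: N = −174 + 10 log₁₀(B) + NF
10 log₁₀(3.52×10⁶) = 65.47 dB
N = −174 + 65.47 + 7.55 = −100.98 dBm
SNR = P_sig − N = −65.1 − (−100.98) = 35.88 dB → 35.9 dB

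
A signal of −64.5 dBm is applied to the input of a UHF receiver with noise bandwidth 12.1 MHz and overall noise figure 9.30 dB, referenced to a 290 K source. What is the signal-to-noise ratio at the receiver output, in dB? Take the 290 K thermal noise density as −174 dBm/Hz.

Noise floor: N = −174 + 10 log₁₀(B) + NF
10 log₁₀(1.21×10⁷) = 70.83 dB
N = −174 + 70.83 + 9.30 = −93.87 dBm
SNR = P_sig − N = −64.5 − (−93.87) = 29.37 dB → 29.4 dB

29.4 dB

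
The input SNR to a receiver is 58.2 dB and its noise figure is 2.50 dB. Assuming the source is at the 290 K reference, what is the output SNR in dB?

55.70 dB

By definition F = SNR_in/SNR_out, so in dB: SNR_out = SNR_in − NF
SNR_out = 58.2 − 2.50 = 55.70 dB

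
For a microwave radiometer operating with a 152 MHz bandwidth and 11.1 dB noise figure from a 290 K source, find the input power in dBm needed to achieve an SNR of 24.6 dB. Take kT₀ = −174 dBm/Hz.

−56.5 dBm

Sensitivity = −174 + 10 log₁₀(B) + NF + SNR_min
= −174 + 81.82 + 11.1 + 24.6
= −56.48 dBm → −56.5 dBm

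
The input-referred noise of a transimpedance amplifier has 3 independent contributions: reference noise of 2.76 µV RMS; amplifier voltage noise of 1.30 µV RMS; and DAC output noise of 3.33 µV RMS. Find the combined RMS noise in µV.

4.52 µV

Uncorrelated sources add in power (mean-square): V_tot = √(ΣV_i²)
V_tot = √[(2.76×10⁻⁶)² + (1.30×10⁻⁶)² + (3.33×10⁻⁶)²] = 4.52×10⁻⁶ V = 4.52 µV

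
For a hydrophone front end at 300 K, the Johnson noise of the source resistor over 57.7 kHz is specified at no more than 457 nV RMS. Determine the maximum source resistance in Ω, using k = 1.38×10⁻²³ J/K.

219 Ω

Johnson–Nyquist: V_n = √(4kTRB) ⇒ R = V_n² / (4kTB)
4kTB = 4 × 1.38×10⁻²³ × 300 × 5.77×10⁴ = 9.56×10⁻¹⁶
R = (4.57×10⁻⁷)² / 9.56×10⁻¹⁶ = 2.19×10² Ω = 219 Ω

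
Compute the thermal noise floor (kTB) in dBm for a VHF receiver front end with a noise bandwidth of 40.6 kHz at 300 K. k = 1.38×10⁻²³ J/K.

−127.7 dBm

P_n = kTB = 1.38×10⁻²³ × 300 × 4.06×10⁴ = 1.68×10⁻¹⁶ W
In dBm: 10 log₁₀(1.68×10⁻¹⁶ / 10⁻³) = −127.7 dBm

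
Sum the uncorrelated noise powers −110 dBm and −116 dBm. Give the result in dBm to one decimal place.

Convert to linear, add, convert back:
P₁ = 1.00×10⁻¹⁴ W, P₂ = 2.51×10⁻¹⁵ W
P_tot = 1.25×10⁻¹⁴ W → 10 log₁₀(P_tot / 10⁻³) = −109.0 dBm

−109.0 dBm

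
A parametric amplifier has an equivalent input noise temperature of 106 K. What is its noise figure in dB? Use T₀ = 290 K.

1.35 dB

F = 1 + T_e/T₀ = 1 + 106/290 = 1.36552
NF = 10 log₁₀(1.36552) = 1.35 dB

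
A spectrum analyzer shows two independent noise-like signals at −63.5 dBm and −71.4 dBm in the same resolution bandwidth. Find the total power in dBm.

−62.8 dBm

Convert to linear, add, convert back:
P₁ = 4.47×10⁻¹⁰ W, P₂ = 7.24×10⁻¹¹ W
P_tot = 5.19×10⁻¹⁰ W → 10 log₁₀(P_tot / 10⁻³) = −62.8 dBm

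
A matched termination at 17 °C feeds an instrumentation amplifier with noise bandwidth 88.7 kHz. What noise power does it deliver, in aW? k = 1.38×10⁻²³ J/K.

355 aW

T = 17 °C + 273.15 = 290.15 K
P_n = kTB = 1.38×10⁻²³ × 290.15 × 8.87×10⁴ = 3.55×10⁻¹⁶ W = 355 aW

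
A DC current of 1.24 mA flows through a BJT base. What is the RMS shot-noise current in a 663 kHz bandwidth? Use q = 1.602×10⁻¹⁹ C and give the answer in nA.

16.2 nA

I_n = √(2qI·B)
2qI·B = 2 × 1.602×10⁻¹⁹ × 1.24×10⁻³ × 6.63×10⁵ = 2.63×10⁻¹⁶ A²
I_n = √(2.63×10⁻¹⁶) = 1.62×10⁻⁸ A = 16.2 nA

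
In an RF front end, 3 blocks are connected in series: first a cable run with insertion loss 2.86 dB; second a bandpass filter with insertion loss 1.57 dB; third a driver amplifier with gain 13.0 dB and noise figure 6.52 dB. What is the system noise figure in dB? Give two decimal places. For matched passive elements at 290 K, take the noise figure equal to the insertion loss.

Convert to linear (a loss of L dB is a gain of −L dB): F_i = 10^(NF_i/10), G_i = 10^(G_i,dB/10)
  Stage 1: F_1 = 10^(2.86/10) = 1.932, G_1 = 10^(−2.86/10) = 0.5176
  Stage 2: F_2 = 10^(1.57/10) = 1.435, G_2 = 10^(−1.57/10) = 0.6966
  Stage 3: F_3 = 10^(6.52/10) = 4.487, G_3 = 10^(13.0/10) = 19.95
Friis cascade:
  F = 1.932 + (1.435 − 1)/0.5176 + (4.487 − 1)/0.3606 = 12.45
NF = 10 log₁₀(12.45) = 10.95 dB

10.95 dB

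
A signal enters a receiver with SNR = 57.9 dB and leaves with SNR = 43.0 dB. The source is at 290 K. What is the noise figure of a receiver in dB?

14.9 dB

NF (dB) = SNR_in(dB) − SNR_out(dB) when the source is at T₀
NF = 57.9 − 43.0 = 14.9 dB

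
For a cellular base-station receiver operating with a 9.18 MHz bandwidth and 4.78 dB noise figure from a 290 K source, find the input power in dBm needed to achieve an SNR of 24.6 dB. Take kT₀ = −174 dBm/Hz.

−75.0 dBm

Sensitivity = −174 + 10 log₁₀(B) + NF + SNR_min
= −174 + 69.63 + 4.78 + 24.6
= −74.99 dBm → −75.0 dBm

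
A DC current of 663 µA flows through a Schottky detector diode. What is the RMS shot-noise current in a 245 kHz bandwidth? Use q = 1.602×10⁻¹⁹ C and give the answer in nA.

7.21 nA

I_n = √(2qI·B)
2qI·B = 2 × 1.602×10⁻¹⁹ × 6.63×10⁻⁴ × 2.45×10⁵ = 5.20×10⁻¹⁷ A²
I_n = √(5.20×10⁻¹⁷) = 7.21×10⁻⁹ A = 7.21 nA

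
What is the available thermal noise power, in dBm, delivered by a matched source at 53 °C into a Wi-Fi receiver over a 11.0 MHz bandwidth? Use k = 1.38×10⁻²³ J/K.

−103.1 dBm

T = 53 °C + 273.15 = 326.15 K
P_n = kTB = 1.38×10⁻²³ × 326.15 × 1.10×10⁷ = 4.95×10⁻¹⁴ W
In dBm: 10 log₁₀(4.95×10⁻¹⁴ / 10⁻³) = −103.1 dBm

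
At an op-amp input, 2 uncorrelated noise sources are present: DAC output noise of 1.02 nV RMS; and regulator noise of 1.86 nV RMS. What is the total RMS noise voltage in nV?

Uncorrelated sources add in power (mean-square): V_tot = √(ΣV_i²)
V_tot = √[(1.02×10⁻⁹)² + (1.86×10⁻⁹)²] = 2.12×10⁻⁹ V = 2.12 nV

2.12 nV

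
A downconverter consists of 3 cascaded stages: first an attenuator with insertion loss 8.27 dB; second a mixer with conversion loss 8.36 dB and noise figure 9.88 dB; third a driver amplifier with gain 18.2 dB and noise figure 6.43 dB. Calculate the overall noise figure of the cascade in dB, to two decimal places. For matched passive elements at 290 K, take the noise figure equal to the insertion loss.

Convert to linear (a loss of L dB is a gain of −L dB): F_i = 10^(NF_i/10), G_i = 10^(G_i,dB/10)
  Stage 1: F_1 = 10^(8.27/10) = 6.714, G_1 = 10^(−8.27/10) = 0.1489
  Stage 2: F_2 = 10^(9.88/10) = 9.727, G_2 = 10^(−8.36/10) = 0.1459
  Stage 3: F_3 = 10^(6.43/10) = 4.395, G_3 = 10^(18.2/10) = 66.07
Friis cascade:
  F = 6.714 + (9.727 − 1)/0.1489 + (4.395 − 1)/0.02173 = 221.6
NF = 10 log₁₀(221.6) = 23.46 dB

23.46 dB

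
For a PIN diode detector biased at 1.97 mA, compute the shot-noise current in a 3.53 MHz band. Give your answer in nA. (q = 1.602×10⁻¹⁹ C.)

47.2 nA

I_n = √(2qI·B)
2qI·B = 2 × 1.602×10⁻¹⁹ × 1.97×10⁻³ × 3.53×10⁶ = 2.23×10⁻¹⁵ A²
I_n = √(2.23×10⁻¹⁵) = 4.72×10⁻⁸ A = 47.2 nA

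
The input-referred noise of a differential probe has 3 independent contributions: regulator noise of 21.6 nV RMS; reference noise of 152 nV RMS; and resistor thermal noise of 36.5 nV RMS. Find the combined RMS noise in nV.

158 nV

Uncorrelated sources add in power (mean-square): V_tot = √(ΣV_i²)
V_tot = √[(2.16×10⁻⁸)² + (1.52×10⁻⁷)² + (3.65×10⁻⁸)²] = 1.58×10⁻⁷ V = 158 nV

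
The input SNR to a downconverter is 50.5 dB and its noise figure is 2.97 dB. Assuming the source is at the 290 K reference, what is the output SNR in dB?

By definition F = SNR_in/SNR_out, so in dB: SNR_out = SNR_in − NF
SNR_out = 50.5 − 2.97 = 47.53 dB

47.53 dB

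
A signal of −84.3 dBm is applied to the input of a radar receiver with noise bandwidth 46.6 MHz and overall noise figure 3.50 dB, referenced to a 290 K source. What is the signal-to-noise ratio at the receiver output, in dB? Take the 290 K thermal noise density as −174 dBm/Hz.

Noise floor: N = −174 + 10 log₁₀(B) + NF
10 log₁₀(4.66×10⁷) = 76.68 dB
N = −174 + 76.68 + 3.50 = −93.82 dBm
SNR = P_sig − N = −84.3 − (−93.82) = 9.52 dB → 9.5 dB

9.5 dB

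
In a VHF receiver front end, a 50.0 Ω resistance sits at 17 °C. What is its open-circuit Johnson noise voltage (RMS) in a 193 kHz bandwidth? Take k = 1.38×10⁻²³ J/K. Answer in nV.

T = 17 °C + 273.15 = 290.15 K
V_n = √(4kTRB)
4kTRB = 4 × 1.38×10⁻²³ × 290.15 × 5.00×10¹ × 1.93×10⁵ = 1.55×10⁻¹³ V²
V_n = √(1.55×10⁻¹³) = 3.93×10⁻⁷ V = 393 nV

393 nV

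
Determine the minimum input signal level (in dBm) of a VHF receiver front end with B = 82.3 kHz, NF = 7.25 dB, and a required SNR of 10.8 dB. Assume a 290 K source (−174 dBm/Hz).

Sensitivity = −174 + 10 log₁₀(B) + NF + SNR_min
= −174 + 49.15 + 7.25 + 10.8
= −106.80 dBm → −106.8 dBm

−106.8 dBm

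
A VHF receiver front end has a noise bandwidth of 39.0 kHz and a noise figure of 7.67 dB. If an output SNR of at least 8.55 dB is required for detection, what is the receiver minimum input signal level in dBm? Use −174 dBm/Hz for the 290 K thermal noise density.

−111.9 dBm

Sensitivity = −174 + 10 log₁₀(B) + NF + SNR_min
= −174 + 45.91 + 7.67 + 8.55
= −111.87 dBm → −111.9 dBm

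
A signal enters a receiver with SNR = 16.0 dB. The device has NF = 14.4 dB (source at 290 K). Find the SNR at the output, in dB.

By definition F = SNR_in/SNR_out, so in dB: SNR_out = SNR_in − NF
SNR_out = 16.0 − 14.4 = 1.6 dB

1.6 dB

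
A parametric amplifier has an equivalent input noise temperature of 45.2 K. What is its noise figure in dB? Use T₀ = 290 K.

0.629 dB

F = 1 + T_e/T₀ = 1 + 45.2/290 = 1.15586
NF = 10 log₁₀(1.15586) = 0.629 dB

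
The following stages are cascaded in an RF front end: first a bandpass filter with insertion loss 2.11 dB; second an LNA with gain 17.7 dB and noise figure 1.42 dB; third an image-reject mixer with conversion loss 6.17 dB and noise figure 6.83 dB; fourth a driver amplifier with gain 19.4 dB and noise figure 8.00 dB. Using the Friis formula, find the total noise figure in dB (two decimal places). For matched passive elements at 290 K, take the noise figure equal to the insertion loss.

Convert to linear (a loss of L dB is a gain of −L dB): F_i = 10^(NF_i/10), G_i = 10^(G_i,dB/10)
  Stage 1: F_1 = 10^(2.11/10) = 1.626, G_1 = 10^(−2.11/10) = 0.6152
  Stage 2: F_2 = 10^(1.42/10) = 1.387, G_2 = 10^(17.7/10) = 58.88
  Stage 3: F_3 = 10^(6.83/10) = 4.819, G_3 = 10^(−6.17/10) = 0.2415
  Stage 4: F_4 = 10^(8.00/10) = 6.310, G_4 = 10^(19.4/10) = 87.10
Friis cascade:
  F = 1.626 + (1.387 − 1)/0.6152 + (4.819 − 1)/36.22 + (6.310 − 1)/8.750 = 2.966
NF = 10 log₁₀(2.966) = 4.72 dB

4.72 dB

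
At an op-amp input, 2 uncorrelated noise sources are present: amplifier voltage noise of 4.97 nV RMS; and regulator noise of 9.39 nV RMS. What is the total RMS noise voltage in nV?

Uncorrelated sources add in power (mean-square): V_tot = √(ΣV_i²)
V_tot = √[(4.97×10⁻⁹)² + (9.39×10⁻⁹)²] = 1.06×10⁻⁸ V = 10.6 nV

10.6 nV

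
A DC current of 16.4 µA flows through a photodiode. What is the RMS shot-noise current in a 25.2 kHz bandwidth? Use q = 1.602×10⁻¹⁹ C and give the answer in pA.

I_n = √(2qI·B)
2qI·B = 2 × 1.602×10⁻¹⁹ × 1.64×10⁻⁵ × 2.52×10⁴ = 1.32×10⁻¹⁹ A²
I_n = √(1.32×10⁻¹⁹) = 3.64×10⁻¹⁰ A = 364 pA

364 pA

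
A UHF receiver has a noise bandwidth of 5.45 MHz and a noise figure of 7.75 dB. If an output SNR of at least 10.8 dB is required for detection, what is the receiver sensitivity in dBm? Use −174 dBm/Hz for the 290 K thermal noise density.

−88.1 dBm

Sensitivity = −174 + 10 log₁₀(B) + NF + SNR_min
= −174 + 67.36 + 7.75 + 10.8
= −88.09 dBm → −88.1 dBm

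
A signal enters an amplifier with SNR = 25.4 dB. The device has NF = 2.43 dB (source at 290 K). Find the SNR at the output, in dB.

By definition F = SNR_in/SNR_out, so in dB: SNR_out = SNR_in − NF
SNR_out = 25.4 − 2.43 = 22.97 dB

22.97 dB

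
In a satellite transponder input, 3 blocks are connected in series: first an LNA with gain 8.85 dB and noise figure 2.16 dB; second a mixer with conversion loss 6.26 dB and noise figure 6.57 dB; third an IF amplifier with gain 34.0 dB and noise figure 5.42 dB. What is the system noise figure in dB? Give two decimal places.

Convert to linear (a loss of L dB is a gain of −L dB): F_i = 10^(NF_i/10), G_i = 10^(G_i,dB/10)
  Stage 1: F_1 = 10^(2.16/10) = 1.644, G_1 = 10^(8.85/10) = 7.674
  Stage 2: F_2 = 10^(6.57/10) = 4.539, G_2 = 10^(−6.26/10) = 0.2366
  Stage 3: F_3 = 10^(5.42/10) = 3.483, G_3 = 10^(34.0/10) = 2512
Friis cascade:
  F = 1.644 + (4.539 − 1)/7.674 + (3.483 − 1)/1.816 = 3.473
NF = 10 log₁₀(3.473) = 5.41 dB

5.41 dB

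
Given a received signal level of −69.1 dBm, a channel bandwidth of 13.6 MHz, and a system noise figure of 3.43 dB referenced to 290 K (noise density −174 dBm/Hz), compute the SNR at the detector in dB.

30.1 dB

Noise floor: N = −174 + 10 log₁₀(B) + NF
10 log₁₀(1.36×10⁷) = 71.34 dB
N = −174 + 71.34 + 3.43 = −99.23 dBm
SNR = P_sig − N = −69.1 − (−99.23) = 30.13 dB → 30.1 dB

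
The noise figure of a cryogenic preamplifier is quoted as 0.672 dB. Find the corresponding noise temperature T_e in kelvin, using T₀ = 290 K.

48.5 K

F = 10^(0.672/10) = 1.16735
T_e = (F − 1)·T₀ = (1.16735 − 1) × 290 = 48.5 K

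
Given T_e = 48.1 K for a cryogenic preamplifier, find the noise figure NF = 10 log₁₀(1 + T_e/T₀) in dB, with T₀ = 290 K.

0.666 dB

F = 1 + T_e/T₀ = 1 + 48.1/290 = 1.16586
NF = 10 log₁₀(1.16586) = 0.666 dB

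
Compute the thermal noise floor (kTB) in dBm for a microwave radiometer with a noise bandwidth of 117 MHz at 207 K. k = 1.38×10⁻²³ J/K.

P_n = kTB = 1.38×10⁻²³ × 207 × 1.17×10⁸ = 3.34×10⁻¹³ W
In dBm: 10 log₁₀(3.34×10⁻¹³ / 10⁻³) = −94.8 dBm

−94.8 dBm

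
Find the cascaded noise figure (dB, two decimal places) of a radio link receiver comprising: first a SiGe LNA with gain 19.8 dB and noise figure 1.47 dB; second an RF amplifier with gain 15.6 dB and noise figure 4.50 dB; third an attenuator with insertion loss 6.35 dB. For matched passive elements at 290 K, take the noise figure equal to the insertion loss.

Convert to linear (a loss of L dB is a gain of −L dB): F_i = 10^(NF_i/10), G_i = 10^(G_i,dB/10)
  Stage 1: F_1 = 10^(1.47/10) = 1.403, G_1 = 10^(19.8/10) = 95.50
  Stage 2: F_2 = 10^(4.50/10) = 2.818, G_2 = 10^(15.6/10) = 36.31
  Stage 3: F_3 = 10^(6.35/10) = 4.315, G_3 = 10^(−6.35/10) = 0.2317
Friis cascade:
  F = 1.403 + (2.818 − 1)/95.50 + (4.315 − 1)/3467 = 1.423
NF = 10 log₁₀(1.423) = 1.53 dB

1.53 dB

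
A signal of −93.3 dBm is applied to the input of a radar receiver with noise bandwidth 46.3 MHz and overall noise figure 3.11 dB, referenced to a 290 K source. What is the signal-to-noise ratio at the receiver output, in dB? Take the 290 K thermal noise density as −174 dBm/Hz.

0.9 dB

Noise floor: N = −174 + 10 log₁₀(B) + NF
10 log₁₀(4.63×10⁷) = 76.66 dB
N = −174 + 76.66 + 3.11 = −94.23 dBm
SNR = P_sig − N = −93.3 − (−94.23) = 0.93 dB → 0.9 dB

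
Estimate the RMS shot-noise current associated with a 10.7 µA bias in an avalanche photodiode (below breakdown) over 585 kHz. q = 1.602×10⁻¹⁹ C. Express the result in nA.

1.42 nA

I_n = √(2qI·B)
2qI·B = 2 × 1.602×10⁻¹⁹ × 1.07×10⁻⁵ × 5.85×10⁵ = 2.01×10⁻¹⁸ A²
I_n = √(2.01×10⁻¹⁸) = 1.42×10⁻⁹ A = 1.42 nA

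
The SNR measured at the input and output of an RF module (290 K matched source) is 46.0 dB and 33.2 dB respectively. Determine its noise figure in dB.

12.8 dB

NF (dB) = SNR_in(dB) − SNR_out(dB) when the source is at T₀
NF = 46.0 − 33.2 = 12.8 dB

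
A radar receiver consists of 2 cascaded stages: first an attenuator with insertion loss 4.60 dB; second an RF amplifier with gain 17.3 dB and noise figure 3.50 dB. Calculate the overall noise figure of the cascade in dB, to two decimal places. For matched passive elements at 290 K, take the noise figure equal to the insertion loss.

8.10 dB

Convert to linear (a loss of L dB is a gain of −L dB): F_i = 10^(NF_i/10), G_i = 10^(G_i,dB/10)
  Stage 1: F_1 = 10^(4.60/10) = 2.884, G_1 = 10^(−4.60/10) = 0.3467
  Stage 2: F_2 = 10^(3.50/10) = 2.239, G_2 = 10^(17.3/10) = 53.70
Friis cascade:
  F = 2.884 + (2.239 − 1)/0.3467 = 6.457
NF = 10 log₁₀(6.457) = 8.10 dB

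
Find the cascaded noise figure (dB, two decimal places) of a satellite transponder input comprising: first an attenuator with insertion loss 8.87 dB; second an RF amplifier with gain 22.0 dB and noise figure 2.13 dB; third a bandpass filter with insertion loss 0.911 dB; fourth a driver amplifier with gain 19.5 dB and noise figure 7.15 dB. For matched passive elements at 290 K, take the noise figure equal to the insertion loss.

Convert to linear (a loss of L dB is a gain of −L dB): F_i = 10^(NF_i/10), G_i = 10^(G_i,dB/10)
  Stage 1: F_1 = 10^(8.87/10) = 7.709, G_1 = 10^(−8.87/10) = 0.1297
  Stage 2: F_2 = 10^(2.13/10) = 1.633, G_2 = 10^(22.0/10) = 158.5
  Stage 3: F_3 = 10^(0.911/10) = 1.233, G_3 = 10^(−0.911/10) = 0.8108
  Stage 4: F_4 = 10^(7.15/10) = 5.188, G_4 = 10^(19.5/10) = 89.13
Friis cascade:
  F = 7.709 + (1.633 − 1)/0.1297 + (1.233 − 1)/20.56 + (5.188 − 1)/16.67 = 12.85
NF = 10 log₁₀(12.85) = 11.09 dB

11.09 dB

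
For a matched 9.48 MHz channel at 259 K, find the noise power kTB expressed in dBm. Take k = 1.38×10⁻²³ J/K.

P_n = kTB = 1.38×10⁻²³ × 259 × 9.48×10⁶ = 3.39×10⁻¹⁴ W
In dBm: 10 log₁₀(3.39×10⁻¹⁴ / 10⁻³) = −104.7 dBm

−104.7 dBm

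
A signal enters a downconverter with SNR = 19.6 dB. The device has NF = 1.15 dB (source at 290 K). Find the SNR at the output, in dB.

18.45 dB

By definition F = SNR_in/SNR_out, so in dB: SNR_out = SNR_in − NF
SNR_out = 19.6 − 1.15 = 18.45 dB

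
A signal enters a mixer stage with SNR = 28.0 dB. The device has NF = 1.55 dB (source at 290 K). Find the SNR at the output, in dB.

26.45 dB

By definition F = SNR_in/SNR_out, so in dB: SNR_out = SNR_in − NF
SNR_out = 28.0 − 1.55 = 26.45 dB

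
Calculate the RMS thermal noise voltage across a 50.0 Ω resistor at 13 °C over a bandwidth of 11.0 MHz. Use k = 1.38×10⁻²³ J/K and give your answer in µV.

T = 13 °C + 273.15 = 286.15 K
V_n = √(4kTRB)
4kTRB = 4 × 1.38×10⁻²³ × 286.15 × 5.00×10¹ × 1.10×10⁷ = 8.69×10⁻¹² V²
V_n = √(8.69×10⁻¹²) = 2.95×10⁻⁶ V = 2.95 µV

2.95 µV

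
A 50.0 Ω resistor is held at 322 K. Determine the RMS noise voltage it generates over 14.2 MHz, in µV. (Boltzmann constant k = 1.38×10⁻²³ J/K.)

V_n = √(4kTRB)
4kTRB = 4 × 1.38×10⁻²³ × 322 × 5.00×10¹ × 1.42×10⁷ = 1.26×10⁻¹¹ V²
V_n = √(1.26×10⁻¹¹) = 3.55×10⁻⁶ V = 3.55 µV

3.55 µV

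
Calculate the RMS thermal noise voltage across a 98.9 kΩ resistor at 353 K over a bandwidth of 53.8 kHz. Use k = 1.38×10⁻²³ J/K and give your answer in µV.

V_n = √(4kTRB)
4kTRB = 4 × 1.38×10⁻²³ × 353 × 9.89×10⁴ × 5.38×10⁴ = 1.04×10⁻¹⁰ V²
V_n = √(1.04×10⁻¹⁰) = 1.02×10⁻⁵ V = 10.2 µV

10.2 µV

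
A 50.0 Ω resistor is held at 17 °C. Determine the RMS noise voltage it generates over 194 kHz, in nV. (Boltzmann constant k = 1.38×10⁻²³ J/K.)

T = 17 °C + 273.15 = 290.15 K
V_n = √(4kTRB)
4kTRB = 4 × 1.38×10⁻²³ × 290.15 × 5.00×10¹ × 1.94×10⁵ = 1.55×10⁻¹³ V²
V_n = √(1.55×10⁻¹³) = 3.94×10⁻⁷ V = 394 nV

394 nV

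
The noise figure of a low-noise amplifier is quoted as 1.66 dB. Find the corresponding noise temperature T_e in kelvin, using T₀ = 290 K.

135 K

F = 10^(1.66/10) = 1.46555
T_e = (F − 1)·T₀ = (1.46555 − 1) × 290 = 135 K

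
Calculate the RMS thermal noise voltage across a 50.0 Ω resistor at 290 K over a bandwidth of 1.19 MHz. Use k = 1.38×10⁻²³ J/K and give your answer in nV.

V_n = √(4kTRB)
4kTRB = 4 × 1.38×10⁻²³ × 290 × 5.00×10¹ × 1.19×10⁶ = 9.52×10⁻¹³ V²
V_n = √(9.52×10⁻¹³) = 9.76×10⁻⁷ V = 976 nV

976 nV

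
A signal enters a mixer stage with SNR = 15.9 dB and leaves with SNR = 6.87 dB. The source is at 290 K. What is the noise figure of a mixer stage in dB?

NF (dB) = SNR_in(dB) − SNR_out(dB) when the source is at T₀
NF = 15.9 − 6.87 = 9.03 dB

9.03 dB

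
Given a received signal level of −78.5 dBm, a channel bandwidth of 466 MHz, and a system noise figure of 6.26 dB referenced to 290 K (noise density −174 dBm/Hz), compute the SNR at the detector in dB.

2.6 dB

Noise floor: N = −174 + 10 log₁₀(B) + NF
10 log₁₀(4.66×10⁸) = 86.68 dB
N = −174 + 86.68 + 6.26 = −81.06 dBm
SNR = P_sig − N = −78.5 − (−81.06) = 2.56 dB → 2.6 dB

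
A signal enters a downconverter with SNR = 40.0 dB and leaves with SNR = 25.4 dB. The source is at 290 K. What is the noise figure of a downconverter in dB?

NF (dB) = SNR_in(dB) − SNR_out(dB) when the source is at T₀
NF = 40.0 − 25.4 = 14.6 dB

14.6 dB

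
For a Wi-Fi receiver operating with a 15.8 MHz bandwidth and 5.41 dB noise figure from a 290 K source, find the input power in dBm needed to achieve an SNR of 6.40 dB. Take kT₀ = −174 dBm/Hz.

Sensitivity = −174 + 10 log₁₀(B) + NF + SNR_min
= −174 + 71.99 + 5.41 + 6.40
= −90.20 dBm → −90.2 dBm

−90.2 dBm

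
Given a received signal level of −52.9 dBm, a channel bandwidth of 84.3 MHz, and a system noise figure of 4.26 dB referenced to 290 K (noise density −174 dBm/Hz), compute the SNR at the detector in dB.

37.6 dB

Noise floor: N = −174 + 10 log₁₀(B) + NF
10 log₁₀(8.43×10⁷) = 79.26 dB
N = −174 + 79.26 + 4.26 = −90.48 dBm
SNR = P_sig − N = −52.9 − (−90.48) = 37.58 dB → 37.6 dB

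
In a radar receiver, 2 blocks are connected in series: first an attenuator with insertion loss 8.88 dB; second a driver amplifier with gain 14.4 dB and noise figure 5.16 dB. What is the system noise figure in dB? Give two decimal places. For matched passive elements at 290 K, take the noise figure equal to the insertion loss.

14.04 dB

Convert to linear (a loss of L dB is a gain of −L dB): F_i = 10^(NF_i/10), G_i = 10^(G_i,dB/10)
  Stage 1: F_1 = 10^(8.88/10) = 7.727, G_1 = 10^(−8.88/10) = 0.1294
  Stage 2: F_2 = 10^(5.16/10) = 3.281, G_2 = 10^(14.4/10) = 27.54
Friis cascade:
  F = 7.727 + (3.281 − 1)/0.1294 = 25.35
NF = 10 log₁₀(25.35) = 14.04 dB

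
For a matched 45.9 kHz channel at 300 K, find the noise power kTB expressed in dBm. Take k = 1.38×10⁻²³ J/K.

P_n = kTB = 1.38×10⁻²³ × 300 × 4.59×10⁴ = 1.90×10⁻¹⁶ W
In dBm: 10 log₁₀(1.90×10⁻¹⁶ / 10⁻³) = −127.2 dBm

−127.2 dBm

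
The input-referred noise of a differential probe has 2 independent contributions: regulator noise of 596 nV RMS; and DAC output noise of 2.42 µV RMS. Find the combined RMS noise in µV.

2.49 µV

Uncorrelated sources add in power (mean-square): V_tot = √(ΣV_i²)
V_tot = √[(5.96×10⁻⁷)² + (2.42×10⁻⁶)²] = 2.49×10⁻⁶ V = 2.49 µV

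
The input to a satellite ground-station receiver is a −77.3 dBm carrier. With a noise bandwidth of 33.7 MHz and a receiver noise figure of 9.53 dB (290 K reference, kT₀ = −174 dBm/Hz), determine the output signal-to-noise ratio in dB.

11.9 dB

Noise floor: N = −174 + 10 log₁₀(B) + NF
10 log₁₀(3.37×10⁷) = 75.28 dB
N = −174 + 75.28 + 9.53 = −89.19 dBm
SNR = P_sig − N = −77.3 − (−89.19) = 11.89 dB → 11.9 dB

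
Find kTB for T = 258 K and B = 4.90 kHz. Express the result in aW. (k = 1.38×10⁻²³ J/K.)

P_n = kTB = 1.38×10⁻²³ × 258 × 4.90×10³ = 1.74×10⁻¹⁷ W = 17.4 aW

17.4 aW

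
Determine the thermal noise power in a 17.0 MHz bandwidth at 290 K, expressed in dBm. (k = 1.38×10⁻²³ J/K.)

−101.7 dBm

P_n = kTB = 1.38×10⁻²³ × 290 × 1.70×10⁷ = 6.80×10⁻¹⁴ W
In dBm: 10 log₁₀(6.80×10⁻¹⁴ / 10⁻³) = −101.7 dBm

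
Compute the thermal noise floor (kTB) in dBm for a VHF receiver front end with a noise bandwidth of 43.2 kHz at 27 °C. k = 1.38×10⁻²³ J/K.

T = 27 °C + 273.15 = 300.15 K
P_n = kTB = 1.38×10⁻²³ × 300.15 × 4.32×10⁴ = 1.79×10⁻¹⁶ W
In dBm: 10 log₁₀(1.79×10⁻¹⁶ / 10⁻³) = −127.5 dBm

−127.5 dBm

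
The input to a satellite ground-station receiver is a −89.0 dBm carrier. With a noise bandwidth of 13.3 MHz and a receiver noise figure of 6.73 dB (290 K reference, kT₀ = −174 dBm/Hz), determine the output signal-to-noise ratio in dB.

7.0 dB

Noise floor: N = −174 + 10 log₁₀(B) + NF
10 log₁₀(1.33×10⁷) = 71.24 dB
N = −174 + 71.24 + 6.73 = −96.03 dBm
SNR = P_sig − N = −89.0 − (−96.03) = 7.03 dB → 7.0 dB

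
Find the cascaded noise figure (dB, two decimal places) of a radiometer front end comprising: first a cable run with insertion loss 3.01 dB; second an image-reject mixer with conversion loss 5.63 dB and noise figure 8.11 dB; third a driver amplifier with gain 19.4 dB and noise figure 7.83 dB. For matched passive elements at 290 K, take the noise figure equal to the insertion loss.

16.99 dB

Convert to linear (a loss of L dB is a gain of −L dB): F_i = 10^(NF_i/10), G_i = 10^(G_i,dB/10)
  Stage 1: F_1 = 10^(3.01/10) = 2.000, G_1 = 10^(−3.01/10) = 0.5000
  Stage 2: F_2 = 10^(8.11/10) = 6.471, G_2 = 10^(−5.63/10) = 0.2735
  Stage 3: F_3 = 10^(7.83/10) = 6.067, G_3 = 10^(19.4/10) = 87.10
Friis cascade:
  F = 2.000 + (6.471 − 1)/0.5000 + (6.067 − 1)/0.1368 = 49.99
NF = 10 log₁₀(49.99) = 16.99 dB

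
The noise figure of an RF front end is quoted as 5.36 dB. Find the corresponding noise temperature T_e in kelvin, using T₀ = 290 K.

706 K

F = 10^(5.36/10) = 3.43558
T_e = (F − 1)·T₀ = (3.43558 − 1) × 290 = 706 K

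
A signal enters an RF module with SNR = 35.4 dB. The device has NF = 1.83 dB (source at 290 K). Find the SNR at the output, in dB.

By definition F = SNR_in/SNR_out, so in dB: SNR_out = SNR_in − NF
SNR_out = 35.4 − 1.83 = 33.57 dB

33.57 dB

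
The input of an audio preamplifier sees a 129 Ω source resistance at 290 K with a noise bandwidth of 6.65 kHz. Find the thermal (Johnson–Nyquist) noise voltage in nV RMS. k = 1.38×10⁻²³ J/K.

V_n = √(4kTRB)
4kTRB = 4 × 1.38×10⁻²³ × 290 × 1.29×10² × 6.65×10³ = 1.37×10⁻¹⁴ V²
V_n = √(1.37×10⁻¹⁴) = 1.17×10⁻⁷ V = 117 nV

117 nV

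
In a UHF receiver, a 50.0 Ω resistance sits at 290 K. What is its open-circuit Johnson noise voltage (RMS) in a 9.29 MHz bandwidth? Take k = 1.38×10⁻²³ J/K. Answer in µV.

V_n = √(4kTRB)
4kTRB = 4 × 1.38×10⁻²³ × 290 × 5.00×10¹ × 9.29×10⁶ = 7.44×10⁻¹² V²
V_n = √(7.44×10⁻¹²) = 2.73×10⁻⁶ V = 2.73 µV

2.73 µV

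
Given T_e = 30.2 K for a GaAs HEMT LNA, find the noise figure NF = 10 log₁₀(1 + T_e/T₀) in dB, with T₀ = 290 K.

0.430 dB

F = 1 + T_e/T₀ = 1 + 30.2/290 = 1.10414
NF = 10 log₁₀(1.10414) = 0.430 dB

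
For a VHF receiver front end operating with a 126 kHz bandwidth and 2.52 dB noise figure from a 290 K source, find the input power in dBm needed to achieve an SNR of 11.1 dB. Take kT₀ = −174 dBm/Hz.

−109.4 dBm

Sensitivity = −174 + 10 log₁₀(B) + NF + SNR_min
= −174 + 51 + 2.52 + 11.1
= −109.38 dBm → −109.4 dBm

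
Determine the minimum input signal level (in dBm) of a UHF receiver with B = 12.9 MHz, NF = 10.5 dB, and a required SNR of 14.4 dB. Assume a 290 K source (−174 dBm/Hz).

−78.0 dBm

Sensitivity = −174 + 10 log₁₀(B) + NF + SNR_min
= −174 + 71.11 + 10.5 + 14.4
= −77.99 dBm → −78.0 dBm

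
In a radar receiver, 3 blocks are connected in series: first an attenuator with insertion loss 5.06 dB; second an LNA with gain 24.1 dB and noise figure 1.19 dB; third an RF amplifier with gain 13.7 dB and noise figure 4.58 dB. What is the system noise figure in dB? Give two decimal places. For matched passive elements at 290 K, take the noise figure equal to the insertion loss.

6.27 dB

Convert to linear (a loss of L dB is a gain of −L dB): F_i = 10^(NF_i/10), G_i = 10^(G_i,dB/10)
  Stage 1: F_1 = 10^(5.06/10) = 3.206, G_1 = 10^(−5.06/10) = 0.3119
  Stage 2: F_2 = 10^(1.19/10) = 1.315, G_2 = 10^(24.1/10) = 257.0
  Stage 3: F_3 = 10^(4.58/10) = 2.871, G_3 = 10^(13.7/10) = 23.44
Friis cascade:
  F = 3.206 + (1.315 − 1)/0.3119 + (2.871 − 1)/80.17 = 4.240
NF = 10 log₁₀(4.240) = 6.27 dB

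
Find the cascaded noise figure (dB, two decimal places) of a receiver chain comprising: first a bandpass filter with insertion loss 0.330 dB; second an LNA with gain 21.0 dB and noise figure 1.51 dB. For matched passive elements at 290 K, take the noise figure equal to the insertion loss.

1.84 dB

Convert to linear (a loss of L dB is a gain of −L dB): F_i = 10^(NF_i/10), G_i = 10^(G_i,dB/10)
  Stage 1: F_1 = 10^(0.330/10) = 1.079, G_1 = 10^(−0.330/10) = 0.9268
  Stage 2: F_2 = 10^(1.51/10) = 1.416, G_2 = 10^(21.0/10) = 125.9
Friis cascade:
  F = 1.079 + (1.416 − 1)/0.9268 = 1.528
NF = 10 log₁₀(1.528) = 1.84 dB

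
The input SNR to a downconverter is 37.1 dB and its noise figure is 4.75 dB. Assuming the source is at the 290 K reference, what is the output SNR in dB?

32.35 dB

By definition F = SNR_in/SNR_out, so in dB: SNR_out = SNR_in − NF
SNR_out = 37.1 − 4.75 = 32.35 dB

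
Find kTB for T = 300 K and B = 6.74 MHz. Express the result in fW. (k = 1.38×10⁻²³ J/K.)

P_n = kTB = 1.38×10⁻²³ × 300 × 6.74×10⁶ = 2.79×10⁻¹⁴ W = 27.9 fW

27.9 fW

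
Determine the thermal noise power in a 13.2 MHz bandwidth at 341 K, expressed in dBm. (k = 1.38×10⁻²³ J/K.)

P_n = kTB = 1.38×10⁻²³ × 341 × 1.32×10⁷ = 6.21×10⁻¹⁴ W
In dBm: 10 log₁₀(6.21×10⁻¹⁴ / 10⁻³) = −102.1 dBm

−102.1 dBm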